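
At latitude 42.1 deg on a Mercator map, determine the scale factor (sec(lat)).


SF = 1 / cos(42.1) = 1 / 0.741976 = 1.348

1.348


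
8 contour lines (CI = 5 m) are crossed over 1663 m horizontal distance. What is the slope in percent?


elevation change = 8 * 5 = 40 m
slope = 40 / 1663 * 100 = 2.4%

2.4%


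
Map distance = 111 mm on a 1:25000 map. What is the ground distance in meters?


ground = 111 mm * 25000 / 1000 = 2775.0 m

2775.0 m


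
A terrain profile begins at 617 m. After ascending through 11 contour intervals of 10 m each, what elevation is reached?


elevation = 617 + 11 * 10 = 727 m

727 m


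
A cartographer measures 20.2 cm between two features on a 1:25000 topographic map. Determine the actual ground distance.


ground = 20.2 cm * 25000 / 100 = 5050.0 m = 5.05 km

5.05 km


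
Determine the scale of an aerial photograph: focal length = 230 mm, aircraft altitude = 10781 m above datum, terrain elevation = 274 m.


scale = f / (H - h) = 230 mm / 10507 m = 230 / 10507000 = 1:45683

1:45683


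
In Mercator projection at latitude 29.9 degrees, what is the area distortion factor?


area_distortion = 1/cos^2(29.9) = 1.331

1.331


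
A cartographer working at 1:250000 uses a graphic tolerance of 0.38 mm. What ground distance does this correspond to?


ground = 0.38 mm * 250000 / 1000 = 95.0 m

95.0 m


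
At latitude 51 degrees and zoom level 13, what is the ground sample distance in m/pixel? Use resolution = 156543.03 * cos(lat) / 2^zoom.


res = 156543.03 * cos(51) / 2^13 = 156543.03 * 0.62932039 / 8192 = 12.03 m/pixel

12.03 m/pixel


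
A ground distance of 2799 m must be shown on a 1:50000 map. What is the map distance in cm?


map_cm = 2799 * 100 / 50000 = 5.598 cm ≈ 5.6 cm

5.6 cm


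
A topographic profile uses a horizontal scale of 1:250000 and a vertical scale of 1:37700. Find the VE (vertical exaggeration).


VE = horizontal_scale / vertical_scale = 250000 / 37700 ≈ 6.6

6.6x


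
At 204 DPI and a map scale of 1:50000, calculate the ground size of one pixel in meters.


pixel_cm = 2.54 / 204 ≈ 0.012451 cm
ground = pixel_cm * 50000 / 100 = 2.54 * 50000 / (204 * 100) = 127000 / 20400 ≈ 6.23 m

6.23 m


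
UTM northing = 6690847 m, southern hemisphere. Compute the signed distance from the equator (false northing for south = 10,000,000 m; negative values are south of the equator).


For southern: actual = 6690847 - 10000000 = -3309153 m

-3309153 m


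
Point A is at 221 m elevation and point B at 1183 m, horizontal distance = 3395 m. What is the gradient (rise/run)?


gradient = (1183 - 221) / 3395 = 962 / 3395 = 0.2834

0.2834


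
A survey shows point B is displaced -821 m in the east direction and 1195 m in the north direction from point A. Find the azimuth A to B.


az = atan2(-821, 1195) = -34.5 deg
adjusted to 0-360: 325.5 degrees

325.5 degrees


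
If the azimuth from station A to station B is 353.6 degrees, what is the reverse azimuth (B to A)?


back azimuth = (353.6 + 180) mod 360 = 173.6 degrees

173.6 degrees


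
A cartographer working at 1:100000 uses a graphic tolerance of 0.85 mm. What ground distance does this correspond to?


ground = 0.85 mm * 100000 / 1000 = 85.0 m

85.0 m


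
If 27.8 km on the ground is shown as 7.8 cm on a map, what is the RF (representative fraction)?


ground = 27.8 km = 2780000 cm; RF denominator = ground / map = 2780000 / 7.8 ≈ 356410; RF = 1:356410

1:356410


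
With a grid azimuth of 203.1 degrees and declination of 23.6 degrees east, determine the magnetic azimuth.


magnetic azimuth = grid azimuth - declination (east +ve)
mag_az = 203.1 - 23.6 = 179.5 degrees

179.5 degrees


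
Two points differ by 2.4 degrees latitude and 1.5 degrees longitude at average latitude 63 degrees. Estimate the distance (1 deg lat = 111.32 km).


dlat_km = 2.4 * 111.32 = 267.168
dlon_km = 1.5 * 111.32 * cos(63) ≈ 75.807
dist = sqrt(267.168^2 + 75.807^2) ≈ 277.7 km

277.7 km


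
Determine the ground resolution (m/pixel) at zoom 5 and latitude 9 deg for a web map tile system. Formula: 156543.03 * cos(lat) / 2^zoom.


res = 156543.03 * cos(9) / 2^5 = 156543.03 * 0.98768834 / 32 = 4831.74 m/pixel

4831.74 m/pixel


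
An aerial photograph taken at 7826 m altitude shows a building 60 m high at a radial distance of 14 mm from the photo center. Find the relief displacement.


d = h * r / H = 60 * 14 / 7826 = 0.11 mm

0.11 mm


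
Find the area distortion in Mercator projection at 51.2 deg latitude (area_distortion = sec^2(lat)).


area_distortion = 1/cos^2(51.2) = 2.547

2.547


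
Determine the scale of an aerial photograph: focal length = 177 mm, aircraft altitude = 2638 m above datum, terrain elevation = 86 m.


scale = f / (H - h) = 177 mm / 2552 m = 177 / 2552000 = 1:14418

1:14418


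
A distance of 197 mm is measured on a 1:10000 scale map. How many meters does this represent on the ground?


ground = 197 mm * 10000 / 1000 = 1970.0 m

1970.0 m


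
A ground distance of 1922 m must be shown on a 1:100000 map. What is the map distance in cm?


map_cm = 1922 * 100 / 100000 = 1.922 cm ≈ 1.92 cm

1.92 cm


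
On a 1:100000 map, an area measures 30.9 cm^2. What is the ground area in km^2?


ground_area = 30.9 * (100000/100)^2 = 30900000.0 m^2 = 30.9 km^2

30.9 km^2


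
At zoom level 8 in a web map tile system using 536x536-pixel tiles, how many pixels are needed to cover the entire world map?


tiles per axis = 2^8 = 256
total tiles = 256^2 = 65536
pixels per axis = 256 * 536 = 137216
total pixels = 137216^2 = 18828230656

18828230656 pixels


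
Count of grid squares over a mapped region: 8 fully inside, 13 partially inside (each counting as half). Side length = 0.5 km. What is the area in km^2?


effective squares = 8 + 13 * 0.5 = 14.5
area = 14.5 * 0.25 = 3.625 km^2

3.625 km^2


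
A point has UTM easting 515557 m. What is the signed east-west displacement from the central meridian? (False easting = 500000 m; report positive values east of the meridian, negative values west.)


displacement = 515557 - 500000 = 15557 m

15557 m


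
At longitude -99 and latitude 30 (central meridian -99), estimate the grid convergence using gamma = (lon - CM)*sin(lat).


gamma = (-99 - -99) * sin(30) = 0 * 0.5 = 0.0 degrees

0.0 degrees


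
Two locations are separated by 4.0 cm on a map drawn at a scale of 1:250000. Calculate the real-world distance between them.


ground = 4.0 cm * 250000 / 100 = 10000.0 m = 10.0 km

10.0 km


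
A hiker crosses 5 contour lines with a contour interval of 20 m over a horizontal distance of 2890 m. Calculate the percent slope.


elevation change = 5 * 20 = 100 m
slope = 100 / 2890 * 100 = 3.5%

3.5%


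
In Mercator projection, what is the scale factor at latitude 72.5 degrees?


SF = 1 / cos(72.5) = 1 / 0.300706 = 3.326

3.326


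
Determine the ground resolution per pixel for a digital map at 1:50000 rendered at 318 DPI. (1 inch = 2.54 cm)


pixel_cm = 2.54 / 318 ≈ 0.007987 cm
ground = pixel_cm * 50000 / 100 = 2.54 * 50000 / (318 * 100) = 127000 / 31800 ≈ 3.99 m

3.99 m


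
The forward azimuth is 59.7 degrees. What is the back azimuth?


back azimuth = (59.7 + 180) mod 360 = 239.7 degrees

239.7 degrees


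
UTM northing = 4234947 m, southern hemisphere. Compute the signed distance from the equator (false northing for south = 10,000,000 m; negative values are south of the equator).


For southern: actual = 4234947 - 10000000 = -5765053 m

-5765053 m


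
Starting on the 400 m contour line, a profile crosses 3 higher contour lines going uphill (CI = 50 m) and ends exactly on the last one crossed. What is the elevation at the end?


elevation = 400 + 3 * 50 = 550 m

550 m


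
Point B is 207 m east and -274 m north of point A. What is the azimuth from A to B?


az = atan2(207, -274) = 142.9 deg
adjusted to 0-360: 142.9 degrees

142.9 degrees


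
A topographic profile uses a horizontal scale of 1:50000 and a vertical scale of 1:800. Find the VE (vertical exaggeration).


VE = horizontal_scale / vertical_scale = 50000 / 800 = 62.5

62.5x


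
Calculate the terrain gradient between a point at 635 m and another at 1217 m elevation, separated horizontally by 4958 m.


gradient = (1217 - 635) / 4958 = 582 / 4958 = 0.1174

0.1174


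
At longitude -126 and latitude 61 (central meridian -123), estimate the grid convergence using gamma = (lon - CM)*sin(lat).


gamma = (-126 - -123) * sin(61) = -3 * 0.87462 = -2.624 degrees

-2.624 degrees


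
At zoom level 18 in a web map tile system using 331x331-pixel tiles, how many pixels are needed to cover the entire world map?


tiles per axis = 2^18 = 262144
total tiles = 262144^2 = 68719476736
pixels per axis = 262144 * 331 = 86769664
total pixels = 86769664^2 = 7528974590672896

7528974590672896 pixels


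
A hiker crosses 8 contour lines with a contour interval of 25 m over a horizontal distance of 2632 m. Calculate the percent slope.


elevation change = 8 * 25 = 200 m
slope = 200 / 2632 * 100 = 7.6%

7.6%


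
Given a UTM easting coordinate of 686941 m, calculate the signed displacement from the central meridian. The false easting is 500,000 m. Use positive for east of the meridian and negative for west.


displacement = 686941 - 500000 = 186941 m

186941 m


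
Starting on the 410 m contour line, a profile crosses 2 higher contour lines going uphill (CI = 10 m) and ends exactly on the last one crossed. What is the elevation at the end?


elevation = 410 + 2 * 10 = 430 m

430 m


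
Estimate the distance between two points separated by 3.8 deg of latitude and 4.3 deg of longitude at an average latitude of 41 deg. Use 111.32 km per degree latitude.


dlat_km = 3.8 * 111.32 = 423.016
dlon_km = 4.3 * 111.32 * cos(41) ≈ 361.261
dist = sqrt(423.016^2 + 361.261^2) ≈ 556.3 km

556.3 km


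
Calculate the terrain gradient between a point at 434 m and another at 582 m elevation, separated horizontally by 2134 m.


gradient = (582 - 434) / 2134 = 148 / 2134 = 0.0694

0.0694


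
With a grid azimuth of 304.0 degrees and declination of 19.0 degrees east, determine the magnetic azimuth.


magnetic azimuth = grid azimuth - declination (east +ve)
mag_az = 304.0 - 19.0 = 285.0 degrees

285.0 degrees


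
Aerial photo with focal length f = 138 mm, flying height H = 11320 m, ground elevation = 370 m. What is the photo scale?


scale = f / (H - h) = 138 mm / 10950 m = 138 / 10950000 = 1:79348

1:79348


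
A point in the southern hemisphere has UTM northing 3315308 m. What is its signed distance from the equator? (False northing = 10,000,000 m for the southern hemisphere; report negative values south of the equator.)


For southern: actual = 3315308 - 10000000 = -6684692 m

-6684692 m


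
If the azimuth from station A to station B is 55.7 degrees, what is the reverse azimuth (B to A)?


back azimuth = (55.7 + 180) mod 360 = 235.7 degrees

235.7 degrees


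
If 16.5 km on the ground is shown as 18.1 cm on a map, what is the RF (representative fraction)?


ground = 16.5 km = 1650000 cm; RF denominator = ground / map = 1650000 / 18.1 ≈ 91160; RF = 1:91160

1:91160


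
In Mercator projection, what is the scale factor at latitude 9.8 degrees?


SF = 1 / cos(9.8) = 1 / 0.985408 = 1.015

1.015


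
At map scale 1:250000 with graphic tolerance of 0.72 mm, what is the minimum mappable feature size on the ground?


ground = 0.72 mm * 250000 / 1000 = 180.0 m

180.0 m


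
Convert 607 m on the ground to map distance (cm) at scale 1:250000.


map_cm = 607 * 100 / 250000 = 0.2428 cm ≈ 0.24 cm

0.24 cm


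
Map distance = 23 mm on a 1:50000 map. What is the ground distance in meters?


ground = 23 mm * 50000 / 1000 = 1150.0 m

1150.0 m


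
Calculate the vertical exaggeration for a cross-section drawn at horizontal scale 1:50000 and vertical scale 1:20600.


VE = horizontal_scale / vertical_scale = 50000 / 20600 ≈ 2.4

2.4x


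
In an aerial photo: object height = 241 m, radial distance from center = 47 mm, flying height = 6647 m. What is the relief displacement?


d = h * r / H = 241 * 47 / 6647 = 1.7 mm

1.7 mm


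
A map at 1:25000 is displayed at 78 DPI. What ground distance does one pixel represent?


pixel_cm = 2.54 / 78 ≈ 0.032564 cm
ground = pixel_cm * 25000 / 100 = 2.54 * 25000 / (78 * 100) = 63500 / 7800 ≈ 8.14 m

8.14 m


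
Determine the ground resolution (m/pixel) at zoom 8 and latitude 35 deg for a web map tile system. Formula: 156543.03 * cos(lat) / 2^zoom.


res = 156543.03 * cos(35) / 2^8 = 156543.03 * 0.81915204 / 256 = 500.91 m/pixel

500.91 m/pixel


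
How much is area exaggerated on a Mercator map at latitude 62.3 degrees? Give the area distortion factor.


area_distortion = 1/cos^2(62.3) = 4.628

4.628


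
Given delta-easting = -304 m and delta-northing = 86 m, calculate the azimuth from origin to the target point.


az = atan2(-304, 86) = -74.2 deg
adjusted to 0-360: 285.8 degrees

285.8 degrees


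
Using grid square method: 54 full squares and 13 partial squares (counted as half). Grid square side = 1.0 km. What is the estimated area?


effective squares = 54 + 13 * 0.5 = 60.5
area = 60.5 * 1.0 = 60.5 km^2

60.5 km^2


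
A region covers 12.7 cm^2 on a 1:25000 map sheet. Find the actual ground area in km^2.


ground_area = 12.7 * (25000/100)^2 = 793750.0 m^2 = 0.79375 km^2 ≈ 0.794 km^2

0.794 km^2


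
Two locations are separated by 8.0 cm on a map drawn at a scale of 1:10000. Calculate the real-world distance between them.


ground = 8.0 cm * 10000 / 100 = 800.0 m

800.0 m


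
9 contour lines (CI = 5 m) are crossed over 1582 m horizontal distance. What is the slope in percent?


elevation change = 9 * 5 = 45 m
slope = 45 / 1582 * 100 = 2.8%

2.8%


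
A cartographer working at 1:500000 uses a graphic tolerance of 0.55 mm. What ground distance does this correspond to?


ground = 0.55 mm * 500000 / 1000 = 275.0 m

275.0 m


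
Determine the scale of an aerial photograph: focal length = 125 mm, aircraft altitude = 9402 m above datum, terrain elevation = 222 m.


scale = f / (H - h) = 125 mm / 9180 m = 125 / 9180000 = 1:73440

1:73440


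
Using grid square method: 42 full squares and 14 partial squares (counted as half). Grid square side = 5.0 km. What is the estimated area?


effective squares = 42 + 14 * 0.5 = 49.0
area = 49.0 * 25.0 = 1225.0 km^2

1225.0 km^2


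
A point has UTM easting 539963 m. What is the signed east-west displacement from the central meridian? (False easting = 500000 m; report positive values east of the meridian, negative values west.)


displacement = 539963 - 500000 = 39963 m

39963 m


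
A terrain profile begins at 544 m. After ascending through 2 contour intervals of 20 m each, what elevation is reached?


elevation = 544 + 2 * 20 = 584 m

584 m


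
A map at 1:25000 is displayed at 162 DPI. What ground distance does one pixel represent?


pixel_cm = 2.54 / 162 ≈ 0.015679 cm
ground = pixel_cm * 25000 / 100 = 2.54 * 25000 / (162 * 100) = 63500 / 16200 ≈ 3.92 m

3.92 m


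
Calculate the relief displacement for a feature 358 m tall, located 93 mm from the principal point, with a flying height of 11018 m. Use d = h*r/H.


d = h * r / H = 358 * 93 / 11018 = 3.02 mm

3.02 mm


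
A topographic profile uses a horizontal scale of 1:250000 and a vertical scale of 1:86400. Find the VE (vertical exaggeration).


VE = horizontal_scale / vertical_scale = 250000 / 86400 ≈ 2.9

2.9x


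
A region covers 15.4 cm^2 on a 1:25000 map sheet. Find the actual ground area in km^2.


ground_area = 15.4 * (25000/100)^2 = 962500.0 m^2 = 0.9625 km^2 ≈ 0.963 km^2

0.963 km^2


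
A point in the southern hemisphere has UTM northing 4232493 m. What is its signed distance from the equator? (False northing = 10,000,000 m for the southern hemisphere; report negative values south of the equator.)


For southern: actual = 4232493 - 10000000 = -5767507 m

-5767507 m


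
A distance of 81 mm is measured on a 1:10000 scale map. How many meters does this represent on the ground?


ground = 81 mm * 10000 / 1000 = 810.0 m

810.0 m


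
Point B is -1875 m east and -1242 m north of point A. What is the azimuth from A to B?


az = atan2(-1875, -1242) = -123.5 deg
adjusted to 0-360: 236.5 degrees

236.5 degrees


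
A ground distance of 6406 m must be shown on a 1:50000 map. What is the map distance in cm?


map_cm = 6406 * 100 / 50000 = 12.812 cm ≈ 12.81 cm

12.81 cm


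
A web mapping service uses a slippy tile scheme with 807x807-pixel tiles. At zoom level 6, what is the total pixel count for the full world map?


tiles per axis = 2^6 = 64
total tiles = 64^2 = 4096
pixels per axis = 64 * 807 = 51648
total pixels = 51648^2 = 2667515904

2667515904 pixels


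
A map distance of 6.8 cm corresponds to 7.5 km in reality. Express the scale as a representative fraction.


ground = 7.5 km = 750000 cm; RF denominator = ground / map = 750000 / 6.8 ≈ 110294; RF = 1:110294

1:110294


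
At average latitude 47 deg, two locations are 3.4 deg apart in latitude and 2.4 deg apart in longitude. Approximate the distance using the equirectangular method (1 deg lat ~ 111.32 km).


dlat_km = 3.4 * 111.32 = 378.488
dlon_km = 2.4 * 111.32 * cos(47) ≈ 182.208
dist = sqrt(378.488^2 + 182.208^2) ≈ 420.1 km

420.1 km


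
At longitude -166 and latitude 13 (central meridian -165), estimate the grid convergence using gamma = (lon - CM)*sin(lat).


gamma = (-166 - -165) * sin(13) = -1 * 0.224951 = -0.225 degrees

-0.225 degrees


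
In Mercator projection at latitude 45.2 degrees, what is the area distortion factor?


area_distortion = 1/cos^2(45.2) = 2.014

2.014


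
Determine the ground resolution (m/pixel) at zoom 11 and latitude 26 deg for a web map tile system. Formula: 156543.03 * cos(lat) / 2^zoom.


res = 156543.03 * cos(26) / 2^11 = 156543.03 * 0.89879405 / 2048 = 68.7 m/pixel

68.7 m/pixel


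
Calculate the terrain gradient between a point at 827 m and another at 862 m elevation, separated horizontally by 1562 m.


gradient = (862 - 827) / 1562 = 35 / 1562 = 0.0224

0.0224


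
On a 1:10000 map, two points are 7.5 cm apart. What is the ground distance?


ground = 7.5 cm * 10000 / 100 = 750.0 m

750.0 m


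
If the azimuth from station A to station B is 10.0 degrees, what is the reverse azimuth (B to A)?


back azimuth = (10.0 + 180) mod 360 = 190.0 degrees

190.0 degrees


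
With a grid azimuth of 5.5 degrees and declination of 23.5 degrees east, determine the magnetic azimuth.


magnetic azimuth = grid azimuth - declination (east +ve)
mag_az = 5.5 - 23.5 = 342.0 degrees

342.0 degrees


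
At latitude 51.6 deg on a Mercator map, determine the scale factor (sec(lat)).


SF = 1 / cos(51.6) = 1 / 0.621148 = 1.61

1.61


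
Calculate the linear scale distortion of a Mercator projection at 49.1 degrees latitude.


SF = 1 / cos(49.1) = 1 / 0.654741 = 1.527

1.527


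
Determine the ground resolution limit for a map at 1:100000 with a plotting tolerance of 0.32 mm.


ground = 0.32 mm * 100000 / 1000 = 32.0 m

32.0 m


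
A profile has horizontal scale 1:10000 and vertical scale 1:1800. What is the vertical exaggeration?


VE = horizontal_scale / vertical_scale = 10000 / 1800 ≈ 5.6

5.6x


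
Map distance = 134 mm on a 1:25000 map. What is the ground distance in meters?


ground = 134 mm * 25000 / 1000 = 3350.0 m

3350.0 m


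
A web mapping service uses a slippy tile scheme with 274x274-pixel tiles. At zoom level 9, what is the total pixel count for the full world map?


tiles per axis = 2^9 = 512
total tiles = 512^2 = 262144
pixels per axis = 512 * 274 = 140288
total pixels = 140288^2 = 19680722944

19680722944 pixels


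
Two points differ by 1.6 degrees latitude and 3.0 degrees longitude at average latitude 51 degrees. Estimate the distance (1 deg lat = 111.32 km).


dlat_km = 1.6 * 111.32 = 178.112
dlon_km = 3.0 * 111.32 * cos(51) ≈ 210.168
dist = sqrt(178.112^2 + 210.168^2) ≈ 275.5 km

275.5 km


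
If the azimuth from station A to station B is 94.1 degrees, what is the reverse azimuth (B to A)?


back azimuth = (94.1 + 180) mod 360 = 274.1 degrees

274.1 degrees


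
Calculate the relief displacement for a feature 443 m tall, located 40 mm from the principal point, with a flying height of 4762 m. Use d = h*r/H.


d = h * r / H = 443 * 40 / 4762 = 3.72 mm

3.72 mm


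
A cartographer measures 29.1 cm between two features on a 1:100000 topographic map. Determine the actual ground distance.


ground = 29.1 cm * 100000 / 100 = 29100.0 m = 29.1 km

29.1 km


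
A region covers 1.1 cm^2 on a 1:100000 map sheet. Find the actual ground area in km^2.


ground_area = 1.1 * (100000/100)^2 = 1100000.0 m^2 = 1.1 km^2

1.1 km^2


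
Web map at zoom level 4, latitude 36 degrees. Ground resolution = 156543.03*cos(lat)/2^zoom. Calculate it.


res = 156543.03 * cos(36) / 2^4 = 156543.03 * 0.80901699 / 16 = 7915.37 m/pixel

7915.37 m/pixel


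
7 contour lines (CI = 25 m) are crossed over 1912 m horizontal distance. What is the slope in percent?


elevation change = 7 * 25 = 175 m
slope = 175 / 1912 * 100 = 9.2%

9.2%


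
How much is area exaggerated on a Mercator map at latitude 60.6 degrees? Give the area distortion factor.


area_distortion = 1/cos^2(60.6) = 4.15

4.15


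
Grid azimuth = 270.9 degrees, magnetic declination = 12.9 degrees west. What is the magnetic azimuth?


magnetic azimuth = grid azimuth - declination (east +ve)
mag_az = 270.9 - -12.9 = 283.8 degrees

283.8 degrees


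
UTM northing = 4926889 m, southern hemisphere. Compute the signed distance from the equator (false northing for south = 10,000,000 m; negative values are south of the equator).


For southern: actual = 4926889 - 10000000 = -5073111 m

-5073111 m


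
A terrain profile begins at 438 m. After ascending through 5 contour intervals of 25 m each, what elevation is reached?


elevation = 438 + 5 * 25 = 563 m

563 m


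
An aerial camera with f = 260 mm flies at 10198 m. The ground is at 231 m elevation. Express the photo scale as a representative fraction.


scale = f / (H - h) = 260 mm / 9967 m = 260 / 9967000 = 1:38335

1:38335


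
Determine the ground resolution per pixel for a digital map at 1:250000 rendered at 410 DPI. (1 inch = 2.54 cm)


pixel_cm = 2.54 / 410 ≈ 0.006195 cm
ground = pixel_cm * 250000 / 100 = 2.54 * 250000 / (410 * 100) = 635000 / 41000 ≈ 15.49 m

15.49 m


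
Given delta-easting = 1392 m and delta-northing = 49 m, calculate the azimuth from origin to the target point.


az = atan2(1392, 49) = 88.0 deg
adjusted to 0-360: 88.0 degrees

88.0 degrees


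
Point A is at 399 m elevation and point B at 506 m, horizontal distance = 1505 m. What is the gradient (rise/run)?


gradient = (506 - 399) / 1505 = 107 / 1505 = 0.0711

0.0711


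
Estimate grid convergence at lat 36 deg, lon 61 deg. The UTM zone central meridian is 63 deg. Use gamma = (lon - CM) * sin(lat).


gamma = (61 - 63) * sin(36) = -2 * 0.587785 = -1.176 degrees

-1.176 degrees


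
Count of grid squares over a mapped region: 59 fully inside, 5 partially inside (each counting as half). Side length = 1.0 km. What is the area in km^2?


effective squares = 59 + 5 * 0.5 = 61.5
area = 61.5 * 1.0 = 61.5 km^2

61.5 km^2


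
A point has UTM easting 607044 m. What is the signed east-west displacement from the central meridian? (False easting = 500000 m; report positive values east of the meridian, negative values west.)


displacement = 607044 - 500000 = 107044 m

107044 m


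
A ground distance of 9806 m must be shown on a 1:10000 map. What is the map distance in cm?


map_cm = 9806 * 100 / 10000 = 98.06 cm

98.06 cm


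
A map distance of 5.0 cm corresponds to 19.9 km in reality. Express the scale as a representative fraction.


ground = 19.9 km = 1990000 cm; RF denominator = ground / map = 1990000 / 5.0 = 398000; RF = 1:398000

1:398000


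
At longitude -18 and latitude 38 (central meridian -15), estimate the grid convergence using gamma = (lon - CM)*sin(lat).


gamma = (-18 - -15) * sin(38) = -3 * 0.615661 = -1.847 degrees

-1.847 degrees


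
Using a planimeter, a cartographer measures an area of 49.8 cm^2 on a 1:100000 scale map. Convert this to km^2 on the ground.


ground_area = 49.8 * (100000/100)^2 = 49800000.0 m^2 = 49.8 km^2

49.8 km^2


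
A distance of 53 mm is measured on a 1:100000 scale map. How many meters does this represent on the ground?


ground = 53 mm * 100000 / 1000 = 5300.0 m

5300.0 m


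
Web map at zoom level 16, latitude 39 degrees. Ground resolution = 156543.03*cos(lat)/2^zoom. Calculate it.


res = 156543.03 * cos(39) / 2^16 = 156543.03 * 0.77714596 / 65536 = 1.86 m/pixel

1.86 m/pixel


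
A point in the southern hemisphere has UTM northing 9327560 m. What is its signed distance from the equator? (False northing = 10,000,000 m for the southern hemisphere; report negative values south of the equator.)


For southern: actual = 9327560 - 10000000 = -672440 m

-672440 m


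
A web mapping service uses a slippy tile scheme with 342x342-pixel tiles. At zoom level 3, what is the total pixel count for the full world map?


tiles per axis = 2^3 = 8
total tiles = 8^2 = 64
pixels per axis = 8 * 342 = 2736
total pixels = 2736^2 = 7485696

7485696 pixels


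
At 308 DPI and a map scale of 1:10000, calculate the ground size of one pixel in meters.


pixel_cm = 2.54 / 308 ≈ 0.008247 cm
ground = pixel_cm * 10000 / 100 = 2.54 * 10000 / (308 * 100) = 25400 / 30800 ≈ 0.82 m

0.82 m


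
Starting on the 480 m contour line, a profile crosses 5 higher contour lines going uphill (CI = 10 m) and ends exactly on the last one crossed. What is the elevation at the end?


elevation = 480 + 5 * 10 = 530 m

530 m


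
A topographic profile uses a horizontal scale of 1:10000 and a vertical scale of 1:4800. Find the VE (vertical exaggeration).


VE = horizontal_scale / vertical_scale = 10000 / 4800 ≈ 2.1

2.1x


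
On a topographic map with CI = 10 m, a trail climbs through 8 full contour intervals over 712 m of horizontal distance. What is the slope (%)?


elevation change = 8 * 10 = 80 m
slope = 80 / 712 * 100 = 11.2%

11.2%


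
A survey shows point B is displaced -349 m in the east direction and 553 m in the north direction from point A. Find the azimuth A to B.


az = atan2(-349, 553) = -32.3 deg
adjusted to 0-360: 327.7 degrees

327.7 degrees


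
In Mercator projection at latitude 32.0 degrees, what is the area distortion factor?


area_distortion = 1/cos^2(32.0) = 1.39

1.39


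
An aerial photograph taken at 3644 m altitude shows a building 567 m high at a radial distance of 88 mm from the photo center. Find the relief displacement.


d = h * r / H = 567 * 88 / 3644 = 13.69 mm

13.69 mm


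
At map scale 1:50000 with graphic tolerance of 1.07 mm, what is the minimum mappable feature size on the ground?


ground = 1.07 mm * 50000 / 1000 = 53.5 m

53.5 m


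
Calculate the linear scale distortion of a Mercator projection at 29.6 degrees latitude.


SF = 1 / cos(29.6) = 1 / 0.869495 = 1.15

1.15


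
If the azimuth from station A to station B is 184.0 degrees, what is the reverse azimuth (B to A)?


back azimuth = (184.0 + 180) mod 360 = 4.0 degrees

4.0 degrees


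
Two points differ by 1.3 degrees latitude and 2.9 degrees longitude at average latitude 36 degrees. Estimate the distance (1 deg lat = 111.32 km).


dlat_km = 1.3 * 111.32 = 144.716
dlon_km = 2.9 * 111.32 * cos(36) ≈ 261.173
dist = sqrt(144.716^2 + 261.173^2) ≈ 298.6 km

298.6 km


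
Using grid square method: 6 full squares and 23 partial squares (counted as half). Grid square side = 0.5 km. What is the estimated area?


effective squares = 6 + 23 * 0.5 = 17.5
area = 17.5 * 0.25 = 4.375 km^2

4.375 km^2


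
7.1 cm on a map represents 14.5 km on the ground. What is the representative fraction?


ground = 14.5 km = 1450000 cm; RF denominator = ground / map = 1450000 / 7.1 ≈ 204225; RF = 1:204225

1:204225


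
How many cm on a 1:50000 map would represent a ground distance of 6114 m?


map_cm = 6114 * 100 / 50000 = 12.228 cm ≈ 12.23 cm

12.23 cm


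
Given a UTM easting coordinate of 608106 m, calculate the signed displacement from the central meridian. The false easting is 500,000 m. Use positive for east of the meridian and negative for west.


displacement = 608106 - 500000 = 108106 m

108106 m


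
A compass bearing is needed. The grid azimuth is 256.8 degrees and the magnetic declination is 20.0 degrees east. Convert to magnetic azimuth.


magnetic azimuth = grid azimuth - declination (east +ve)
mag_az = 256.8 - 20.0 = 236.8 degrees

236.8 degrees


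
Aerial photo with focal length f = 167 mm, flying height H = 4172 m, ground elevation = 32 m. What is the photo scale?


scale = f / (H - h) = 167 mm / 4140 m = 167 / 4140000 = 1:24790

1:24790


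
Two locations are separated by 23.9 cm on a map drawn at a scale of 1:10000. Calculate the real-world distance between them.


ground = 23.9 cm * 10000 / 100 = 2390.0 m = 2.39 km

2.39 km


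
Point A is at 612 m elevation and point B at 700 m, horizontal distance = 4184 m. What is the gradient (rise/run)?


gradient = (700 - 612) / 4184 = 88 / 4184 = 0.021

0.021


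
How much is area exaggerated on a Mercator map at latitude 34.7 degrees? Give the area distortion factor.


area_distortion = 1/cos^2(34.7) = 1.479

1.479


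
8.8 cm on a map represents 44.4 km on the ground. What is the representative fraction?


ground = 44.4 km = 4440000 cm; RF denominator = ground / map = 4440000 / 8.8 ≈ 504545; RF = 1:504545

1:504545


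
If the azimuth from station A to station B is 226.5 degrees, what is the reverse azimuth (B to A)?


back azimuth = (226.5 + 180) mod 360 = 46.5 degrees

46.5 degrees


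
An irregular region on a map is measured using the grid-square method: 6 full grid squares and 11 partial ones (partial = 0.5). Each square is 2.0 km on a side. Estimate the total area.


effective squares = 6 + 11 * 0.5 = 11.5
area = 11.5 * 4.0 = 46.0 km^2

46.0 km^2


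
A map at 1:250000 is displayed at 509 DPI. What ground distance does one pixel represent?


pixel_cm = 2.54 / 509 ≈ 0.00499 cm
ground = pixel_cm * 250000 / 100 = 2.54 * 250000 / (509 * 100) = 635000 / 50900 ≈ 12.48 m

12.48 m


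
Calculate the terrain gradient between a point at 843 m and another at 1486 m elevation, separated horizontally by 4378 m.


gradient = (1486 - 843) / 4378 = 643 / 4378 = 0.1469

0.1469


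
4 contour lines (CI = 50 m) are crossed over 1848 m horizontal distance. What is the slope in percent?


elevation change = 4 * 50 = 200 m
slope = 200 / 1848 * 100 = 10.8%

10.8%


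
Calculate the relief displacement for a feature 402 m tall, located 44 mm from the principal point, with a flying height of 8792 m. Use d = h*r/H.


d = h * r / H = 402 * 44 / 8792 = 2.01 mm

2.01 mm


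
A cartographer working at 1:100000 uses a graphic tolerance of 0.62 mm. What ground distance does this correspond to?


ground = 0.62 mm * 100000 / 1000 = 62.0 m

62.0 m


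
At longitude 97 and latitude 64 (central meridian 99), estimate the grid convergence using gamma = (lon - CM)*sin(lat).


gamma = (97 - 99) * sin(64) = -2 * 0.898794 = -1.798 degrees

-1.798 degrees


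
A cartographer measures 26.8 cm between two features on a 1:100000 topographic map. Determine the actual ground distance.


ground = 26.8 cm * 100000 / 100 = 26800.0 m = 26.8 km

26.8 km


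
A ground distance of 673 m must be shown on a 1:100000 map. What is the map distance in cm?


map_cm = 673 * 100 / 100000 = 0.673 cm ≈ 0.67 cm

0.67 cm


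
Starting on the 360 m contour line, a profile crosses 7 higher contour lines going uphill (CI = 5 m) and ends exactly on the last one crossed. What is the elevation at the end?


elevation = 360 + 7 * 5 = 395 m

395 m


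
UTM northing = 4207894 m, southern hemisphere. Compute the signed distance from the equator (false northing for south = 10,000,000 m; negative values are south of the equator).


For southern: actual = 4207894 - 10000000 = -5792106 m

-5792106 m


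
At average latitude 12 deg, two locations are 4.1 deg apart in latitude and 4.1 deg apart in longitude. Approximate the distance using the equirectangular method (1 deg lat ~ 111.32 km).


dlat_km = 4.1 * 111.32 = 456.412
dlon_km = 4.1 * 111.32 * cos(12) ≈ 446.438
dist = sqrt(456.412^2 + 446.438^2) ≈ 638.5 km

638.5 km


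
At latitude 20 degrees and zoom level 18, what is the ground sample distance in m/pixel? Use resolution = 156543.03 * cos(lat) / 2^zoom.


res = 156543.03 * cos(20) / 2^18 = 156543.03 * 0.93969262 / 262144 = 0.56 m/pixel

0.56 m/pixel


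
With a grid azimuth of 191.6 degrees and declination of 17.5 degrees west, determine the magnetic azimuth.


magnetic azimuth = grid azimuth - declination (east +ve)
mag_az = 191.6 - -17.5 = 209.1 degrees

209.1 degrees


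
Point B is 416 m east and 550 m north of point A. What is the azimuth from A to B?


az = atan2(416, 550) = 37.1 deg
adjusted to 0-360: 37.1 degrees

37.1 degrees


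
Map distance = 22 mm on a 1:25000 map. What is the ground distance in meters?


ground = 22 mm * 25000 / 1000 = 550.0 m

550.0 m


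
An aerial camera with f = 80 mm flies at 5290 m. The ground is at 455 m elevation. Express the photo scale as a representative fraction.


scale = f / (H - h) = 80 mm / 4835 m = 80 / 4835000 = 1:60438

1:60438


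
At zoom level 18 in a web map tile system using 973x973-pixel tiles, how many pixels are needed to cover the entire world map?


tiles per axis = 2^18 = 262144
total tiles = 262144^2 = 68719476736
pixels per axis = 262144 * 973 = 255066112
total pixels = 255066112^2 = 65058721490796544

65058721490796544 pixels


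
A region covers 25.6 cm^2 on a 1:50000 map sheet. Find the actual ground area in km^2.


ground_area = 25.6 * (50000/100)^2 = 6400000.0 m^2 = 6.4 km^2

6.4 km^2


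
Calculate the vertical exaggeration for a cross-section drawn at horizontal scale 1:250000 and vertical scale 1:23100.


VE = horizontal_scale / vertical_scale = 250000 / 23100 ≈ 10.8

10.8x


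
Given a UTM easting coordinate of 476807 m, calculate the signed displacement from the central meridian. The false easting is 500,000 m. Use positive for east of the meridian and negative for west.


displacement = 476807 - 500000 = -23193 m

-23193 m


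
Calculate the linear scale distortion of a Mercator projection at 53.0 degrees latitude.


SF = 1 / cos(53.0) = 1 / 0.601815 = 1.662

1.662


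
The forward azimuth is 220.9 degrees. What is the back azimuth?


back azimuth = (220.9 + 180) mod 360 = 40.9 degrees

40.9 degrees


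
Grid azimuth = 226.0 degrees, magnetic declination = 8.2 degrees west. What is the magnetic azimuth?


magnetic azimuth = grid azimuth - declination (east +ve)
mag_az = 226.0 - -8.2 = 234.2 degrees

234.2 degrees


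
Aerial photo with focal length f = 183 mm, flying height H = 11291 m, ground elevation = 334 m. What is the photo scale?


scale = f / (H - h) = 183 mm / 10957 m = 183 / 10957000 = 1:59874

1:59874


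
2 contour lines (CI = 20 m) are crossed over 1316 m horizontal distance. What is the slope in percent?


elevation change = 2 * 20 = 40 m
slope = 40 / 1316 * 100 = 3.0%

3.0%


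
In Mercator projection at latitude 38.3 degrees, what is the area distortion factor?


area_distortion = 1/cos^2(38.3) = 1.624

1.624


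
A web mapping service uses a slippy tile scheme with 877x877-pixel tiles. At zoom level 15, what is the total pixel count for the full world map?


tiles per axis = 2^15 = 32768
total tiles = 32768^2 = 1073741824
pixels per axis = 32768 * 877 = 28737536
total pixels = 28737536^2 = 825845975351296

825845975351296 pixels


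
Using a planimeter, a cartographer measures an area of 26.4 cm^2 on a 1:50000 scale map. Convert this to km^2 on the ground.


ground_area = 26.4 * (50000/100)^2 = 6600000.0 m^2 = 6.6 km^2

6.6 km^2


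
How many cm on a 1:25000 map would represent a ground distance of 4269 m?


map_cm = 4269 * 100 / 25000 = 17.076 cm ≈ 17.08 cm

17.08 cm


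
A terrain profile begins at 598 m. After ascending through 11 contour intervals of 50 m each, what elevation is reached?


elevation = 598 + 11 * 50 = 1148 m

1148 m


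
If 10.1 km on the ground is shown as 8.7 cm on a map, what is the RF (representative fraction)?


ground = 10.1 km = 1010000 cm; RF denominator = ground / map = 1010000 / 8.7 ≈ 116092; RF = 1:116092

1:116092


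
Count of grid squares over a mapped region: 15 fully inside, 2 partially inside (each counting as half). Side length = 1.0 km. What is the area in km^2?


effective squares = 15 + 2 * 0.5 = 16.0
area = 16.0 * 1.0 = 16.0 km^2

16.0 km^2


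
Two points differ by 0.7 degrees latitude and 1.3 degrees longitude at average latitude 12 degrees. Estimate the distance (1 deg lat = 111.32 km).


dlat_km = 0.7 * 111.32 = 77.924
dlon_km = 1.3 * 111.32 * cos(12) ≈ 141.554
dist = sqrt(77.924^2 + 141.554^2) ≈ 161.6 km

161.6 km


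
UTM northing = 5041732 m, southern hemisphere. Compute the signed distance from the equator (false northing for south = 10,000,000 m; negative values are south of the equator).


For southern: actual = 5041732 - 10000000 = -4958268 m

-4958268 m


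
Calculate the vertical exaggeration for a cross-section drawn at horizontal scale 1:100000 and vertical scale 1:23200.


VE = horizontal_scale / vertical_scale = 100000 / 23200 ≈ 4.3

4.3x


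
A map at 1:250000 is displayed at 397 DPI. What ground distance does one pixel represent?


pixel_cm = 2.54 / 397 ≈ 0.006398 cm
ground = pixel_cm * 250000 / 100 = 2.54 * 250000 / (397 * 100) = 635000 / 39700 ≈ 15.99 m

15.99 m


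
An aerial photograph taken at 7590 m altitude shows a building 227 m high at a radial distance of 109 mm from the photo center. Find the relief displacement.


d = h * r / H = 227 * 109 / 7590 = 3.26 mm

3.26 mm


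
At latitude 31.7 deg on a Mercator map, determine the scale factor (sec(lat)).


SF = 1 / cos(31.7) = 1 / 0.850811 = 1.175

1.175


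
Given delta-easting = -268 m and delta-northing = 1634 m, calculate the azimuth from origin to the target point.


az = atan2(-268, 1634) = -9.3 deg
adjusted to 0-360: 350.7 degrees

350.7 degrees


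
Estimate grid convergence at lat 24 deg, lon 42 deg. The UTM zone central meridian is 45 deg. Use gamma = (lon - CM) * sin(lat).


gamma = (42 - 45) * sin(24) = -3 * 0.406737 = -1.22 degrees

-1.22 degrees


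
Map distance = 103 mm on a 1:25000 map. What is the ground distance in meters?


ground = 103 mm * 25000 / 1000 = 2575.0 m

2575.0 m


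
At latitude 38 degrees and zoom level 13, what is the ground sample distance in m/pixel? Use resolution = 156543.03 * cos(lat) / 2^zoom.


res = 156543.03 * cos(38) / 2^13 = 156543.03 * 0.78801075 / 8192 = 15.06 m/pixel

15.06 m/pixel


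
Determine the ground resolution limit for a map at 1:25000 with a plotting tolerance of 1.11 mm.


ground = 1.11 mm * 25000 / 1000 = 27.75 m

27.75 m


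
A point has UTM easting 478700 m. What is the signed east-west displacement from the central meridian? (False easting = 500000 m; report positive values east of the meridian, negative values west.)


displacement = 478700 - 500000 = -21300 m

-21300 m
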